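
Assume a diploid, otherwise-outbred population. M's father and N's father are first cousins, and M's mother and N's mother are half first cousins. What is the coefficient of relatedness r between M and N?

Wright's path rule: contributions from independent ancestry routes add.
M and N are related in two ways: second cousins through their fathers (r = 1/32) and half second cousins through their mothers (r = 1/64).
r = 1/32 + 1/64 = 0.046875.

0.046875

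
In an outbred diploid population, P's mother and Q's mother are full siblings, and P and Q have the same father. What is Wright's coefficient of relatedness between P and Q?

Relatedness sums over independent paths through distinct common ancestors.
P and Q are related in two ways: first cousins through their mothers (r = 1/8) and half-sibs through their shared father (r = 1/4).
r = 1/8 + 1/4 = 0.375.

0.375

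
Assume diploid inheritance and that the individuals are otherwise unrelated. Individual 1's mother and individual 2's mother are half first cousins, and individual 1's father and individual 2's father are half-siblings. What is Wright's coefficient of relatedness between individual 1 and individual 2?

0.078125

With two independent routes of shared ancestry, r is the sum of the two contributions.
Individual 1 and individual 2 are related in two ways: half second cousins through their mothers (r = 1/64) and half first cousins through their fathers (r = 1/16).
r = 1/64 + 1/16 = 5/64 = 0.078125.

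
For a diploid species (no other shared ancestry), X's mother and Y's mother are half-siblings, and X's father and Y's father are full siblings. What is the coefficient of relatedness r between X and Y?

0.1875

Relatedness sums over independent paths through distinct common ancestors.
X and Y are related in two ways: half first cousins through their mothers (r = 1/16) and first cousins through their fathers (r = 1/8).
r = 1/16 + 1/8 = 0.1875.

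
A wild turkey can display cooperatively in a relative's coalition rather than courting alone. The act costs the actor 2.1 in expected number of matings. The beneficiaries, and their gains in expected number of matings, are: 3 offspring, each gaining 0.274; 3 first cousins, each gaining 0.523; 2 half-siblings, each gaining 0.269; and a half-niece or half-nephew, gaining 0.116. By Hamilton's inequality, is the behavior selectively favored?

Hamilton's rule: the trait is favored when the sum of r·B over every recipient exceeds the actor's cost C.
r to an offspring = 1/2 (one parent–offspring link: r = (1/2)^1 = 1/2).
r to a first cousin = 0.125 (first cousins share one grandparent pair — two paths of length 4: r = 2·(1/2)^4 = 1/8).
r to a half-sibling = 0.25 (half-sibs share one parent — one path of length 2: r = (1/2)^2 = 1/4).
r to a half-niece or half-nephew = 1/8 (half-aunt/uncle↔niece/nephew: one path of length 3: r = (1/2)^3 = 1/8).
Summing one r·B term per recipient: 3·0.5·0.274 + 3·0.125·0.523 + 2·0.25·0.269 + 1·0.125·0.116 = 0.756125.
0.756125 < 2.1: the indirect benefit is less than the cost.

No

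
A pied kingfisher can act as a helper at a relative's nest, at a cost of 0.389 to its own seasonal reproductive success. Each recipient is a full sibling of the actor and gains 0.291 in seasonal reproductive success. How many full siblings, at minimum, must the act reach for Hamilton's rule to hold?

3

r to a full sibling = 0.5 (full sibs share both parents — two paths of length 2: r = 2·(1/2)^2 = 1/2).
Hamilton's rule: n·r·B > C  ⇒  n > C/(r·B) = 0.389/(0.5·0.291) = 2.674.
The smallest integer exceeding 2.674 is 3.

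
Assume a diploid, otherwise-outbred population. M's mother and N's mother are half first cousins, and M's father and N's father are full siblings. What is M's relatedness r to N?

Relatedness sums over independent paths through distinct common ancestors.
M and N are related in two ways: half second cousins through their mothers (r = 1/64) and first cousins through their fathers (r = 1/8).
r = 1/64 + 1/8 = 9/64 = 0.140625.

0.140625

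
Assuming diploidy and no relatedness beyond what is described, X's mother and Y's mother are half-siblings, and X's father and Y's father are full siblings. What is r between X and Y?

Independent pedigree routes through distinct common ancestors add.
X and Y are related in two ways: half first cousins through their mothers (r = 1/16) and first cousins through their fathers (r = 1/8).
r = 1/16 + 1/8 = 0.1875.

0.1875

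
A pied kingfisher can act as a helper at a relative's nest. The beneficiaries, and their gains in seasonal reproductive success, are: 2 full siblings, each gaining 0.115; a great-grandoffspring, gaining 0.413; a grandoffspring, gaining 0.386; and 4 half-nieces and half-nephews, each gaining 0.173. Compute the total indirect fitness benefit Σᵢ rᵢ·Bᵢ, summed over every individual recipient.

r to a full sibling = 0.5 (full sibs share both parents — two paths of length 2: r = 2·(1/2)^2 = 1/2).
r to a great-grandoffspring = 1/8 (three parent–offspring links: r = (1/2)^3 = 1/8).
r to a grandoffspring = 0.25 (two parent–offspring links: r = (1/2)^2 = 1/4).
r to a half-niece or half-nephew = 0.125 (half-aunt/uncle↔niece/nephew: one path of length 3: r = (1/2)^3 = 1/8).
Summing one r·B term per recipient: 2·0.5·0.115 + 1·0.125·0.413 + 1·0.25·0.386 + 4·0.125·0.173 = 0.349625.

0.349625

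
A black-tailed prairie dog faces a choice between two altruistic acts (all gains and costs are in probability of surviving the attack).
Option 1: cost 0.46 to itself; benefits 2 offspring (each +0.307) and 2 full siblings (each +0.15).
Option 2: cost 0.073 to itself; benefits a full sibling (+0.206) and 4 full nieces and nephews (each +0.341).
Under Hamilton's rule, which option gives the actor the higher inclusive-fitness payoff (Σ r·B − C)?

Option 1: r to an offspring = 0.5.
Option 1: r to a full sibling = 0.5.
Option 1: Σ r·B − C = (2·0.5·0.307 + 2·0.5·0.15) − 0.46 = -0.003.
Option 2: r to a full sibling = 0.5.
Option 2: r to a full niece or nephew = 0.25.
Option 2: Σ r·B − C = (1·0.5·0.206 + 4·0.25·0.341) − 0.073 = 0.371.
Option 2 has the higher net inclusive-fitness payoff.

Option 2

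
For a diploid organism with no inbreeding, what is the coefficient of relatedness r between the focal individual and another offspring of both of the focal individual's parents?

0.5

Each parent–offspring link contributes a factor of 1/2, and independent paths through distinct common ancestors add.
Full sibs share both parents — two paths of length 2: r = 2·(1/2)^2 = 1/2.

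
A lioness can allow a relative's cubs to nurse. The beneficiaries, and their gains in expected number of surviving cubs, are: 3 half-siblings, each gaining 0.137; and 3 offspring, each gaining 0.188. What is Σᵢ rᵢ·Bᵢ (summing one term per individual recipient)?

r to a half-sibling = 1/4 (half-sibs share one parent — one path of length 2: r = (1/2)^2 = 1/4).
r to an offspring = 1/2 (one parent–offspring link: r = (1/2)^1 = 1/2).
Summing one r·B term per recipient: 3·0.25·0.137 + 3·0.5·0.188 = 0.38475.

0.38475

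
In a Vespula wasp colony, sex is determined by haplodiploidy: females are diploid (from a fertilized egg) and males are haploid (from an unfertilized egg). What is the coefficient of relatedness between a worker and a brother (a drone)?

0.25

Her haploid brother carries none of their father's genes and a random half of their mother's genome; that half matches the maternal half of her own genome with probability 1/2: r = 1/2 · 1/2 = 1/4.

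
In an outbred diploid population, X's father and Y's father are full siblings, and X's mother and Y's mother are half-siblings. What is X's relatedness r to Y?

0.1875

Relatedness sums over independent paths through distinct common ancestors.
X and Y are related in two ways: first cousins through their fathers (r = 1/8) and half first cousins through their mothers (r = 1/16).
r = 1/8 + 1/16 = 3/16 = 0.1875.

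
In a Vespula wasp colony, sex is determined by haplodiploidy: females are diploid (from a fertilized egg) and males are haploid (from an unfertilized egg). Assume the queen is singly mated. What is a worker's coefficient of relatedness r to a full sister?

0.75

Haplodiploid full sisters inherit their father's entire haploid genome identically (contributing 1/2) and on average half of their mother's contribution (1/2 · 1/2 = 1/4); r = 1/2 + 1/4 = 3/4.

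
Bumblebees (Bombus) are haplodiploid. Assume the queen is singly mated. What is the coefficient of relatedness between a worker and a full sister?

Haplodiploid full sisters inherit their father's entire haploid genome identically (contributing 1/2) and on average half of their mother's contribution (1/2 · 1/2 = 1/4); r = 1/2 + 1/4 = 3/4.

0.75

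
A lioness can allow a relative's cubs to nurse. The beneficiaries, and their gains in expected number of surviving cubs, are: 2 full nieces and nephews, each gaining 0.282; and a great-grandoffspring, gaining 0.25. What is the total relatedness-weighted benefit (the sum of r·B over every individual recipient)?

0.17225

r to a full niece or nephew = 1/4 (full aunt/uncle↔niece/nephew: two paths of length 3 through the shared grandparent pair: r = 2·(1/2)^3 = 1/4).
r to a great-grandoffspring = 0.125 (three parent–offspring links: r = (1/2)^3 = 1/8).
Summing one r·B term per recipient: 2·0.25·0.282 + 1·0.125·0.25 = 0.17225.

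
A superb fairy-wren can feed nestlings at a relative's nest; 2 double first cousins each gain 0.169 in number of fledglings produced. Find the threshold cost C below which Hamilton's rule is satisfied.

0.0845

r to a double first cousin = 1/4 (double first cousins share both grandparent pairs — four paths of length 4: r = 4·(1/2)^4 = 1/4).
Hamilton's rule: n·r·B > C, so the trait is favored while C < n·r·B = 2·0.25·0.169 = 0.0845.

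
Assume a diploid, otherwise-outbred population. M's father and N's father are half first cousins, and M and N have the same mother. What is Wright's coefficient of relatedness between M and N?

0.265625

Independent pedigree routes through distinct common ancestors add.
M and N are related in two ways: half second cousins through their fathers (r = 1/64) and half-sibs through their shared mother (r = 1/4).
r = 1/64 + 1/4 = 17/64 = 0.265625.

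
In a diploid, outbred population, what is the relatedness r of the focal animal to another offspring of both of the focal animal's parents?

Each parent–offspring link contributes a factor of 1/2, and independent paths through distinct common ancestors add.
Full sibs share both parents — two paths of length 2: r = 2·(1/2)^2 = 1/2.

0.5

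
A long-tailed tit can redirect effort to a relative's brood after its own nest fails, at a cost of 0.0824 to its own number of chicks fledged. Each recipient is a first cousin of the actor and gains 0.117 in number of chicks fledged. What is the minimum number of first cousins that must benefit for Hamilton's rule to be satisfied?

r to a first cousin = 1/8 (first cousins share one grandparent pair — two paths of length 4: r = 2·(1/2)^4 = 1/8).
Hamilton's rule: n·r·B > C  ⇒  n > C/(r·B) = 0.0824/(0.125·0.117) = 5.634.
The smallest integer exceeding 5.634 is 6.

6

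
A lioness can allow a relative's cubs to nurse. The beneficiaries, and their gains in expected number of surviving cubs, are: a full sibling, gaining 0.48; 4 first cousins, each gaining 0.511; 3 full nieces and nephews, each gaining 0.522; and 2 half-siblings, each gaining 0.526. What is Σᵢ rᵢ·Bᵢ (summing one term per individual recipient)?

r to a full sibling = 1/2 (full sibs share both parents — two paths of length 2: r = 2·(1/2)^2 = 1/2).
r to a first cousin = 0.125 (first cousins share one grandparent pair — two paths of length 4: r = 2·(1/2)^4 = 1/8).
r to a full niece or nephew = 0.25 (full aunt/uncle↔niece/nephew: two paths of length 3 through the shared grandparent pair: r = 2·(1/2)^3 = 1/4).
r to a half-sibling = 0.25 (half-sibs share one parent — one path of length 2: r = (1/2)^2 = 1/4).
Summing one r·B term per recipient: 1·0.5·0.48 + 4·0.125·0.511 + 3·0.25·0.522 + 2·0.25·0.526 = 1.15.

1.15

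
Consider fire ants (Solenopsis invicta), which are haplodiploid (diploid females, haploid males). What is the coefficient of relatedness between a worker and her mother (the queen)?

0.5

One meiotic link between diploid queen and diploid daughter: r = 1/2.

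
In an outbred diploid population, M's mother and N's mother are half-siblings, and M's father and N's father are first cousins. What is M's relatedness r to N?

Independent pedigree routes through distinct common ancestors add.
M and N are related in two ways: half first cousins through their mothers (r = 1/16) and second cousins through their fathers (r = 1/32).
r = 1/16 + 1/32 = 3/32 = 0.09375.

0.09375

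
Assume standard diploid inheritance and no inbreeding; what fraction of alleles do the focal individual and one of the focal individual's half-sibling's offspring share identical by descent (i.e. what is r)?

Each parent–offspring link contributes a factor of 1/2, and independent paths through distinct common ancestors add.
Half-aunt/uncle↔niece/nephew: one path of length 3: r = (1/2)^3 = 1/8.

0.125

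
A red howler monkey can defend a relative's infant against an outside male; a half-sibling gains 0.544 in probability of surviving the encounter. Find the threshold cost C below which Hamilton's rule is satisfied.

r to a half-sibling = 1/4 (half-sibs share one parent — one path of length 2: r = (1/2)^2 = 1/4).
Hamilton's rule: n·r·B > C, so the trait is favored while C < n·r·B = 1·0.25·0.544 = 0.136.

0.136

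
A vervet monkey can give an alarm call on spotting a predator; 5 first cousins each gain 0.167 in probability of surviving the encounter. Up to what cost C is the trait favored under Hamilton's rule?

0.104375

r to a first cousin = 0.125 (first cousins share one grandparent pair — two paths of length 4: r = 2·(1/2)^4 = 1/8).
Hamilton's rule: n·r·B > C, so the trait is favored while C < n·r·B = 5·0.125·0.167 = 0.104375.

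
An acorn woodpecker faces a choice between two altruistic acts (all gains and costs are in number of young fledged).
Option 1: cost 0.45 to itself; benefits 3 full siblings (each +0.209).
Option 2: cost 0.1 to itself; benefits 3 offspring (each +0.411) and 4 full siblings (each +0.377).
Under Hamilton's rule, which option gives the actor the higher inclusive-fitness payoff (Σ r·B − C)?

Option 1: r to a full sibling = 0.5.
Option 1: Σ r·B − C = (3·0.5·0.209) − 0.45 = -0.1365.
Option 2: r to an offspring = 0.5.
Option 2: r to a full sibling = 0.5.
Option 2: Σ r·B − C = (3·0.5·0.411 + 4·0.5·0.377) − 0.1 = 1.2705.
Option 2 has the higher net inclusive-fitness payoff.

Option 2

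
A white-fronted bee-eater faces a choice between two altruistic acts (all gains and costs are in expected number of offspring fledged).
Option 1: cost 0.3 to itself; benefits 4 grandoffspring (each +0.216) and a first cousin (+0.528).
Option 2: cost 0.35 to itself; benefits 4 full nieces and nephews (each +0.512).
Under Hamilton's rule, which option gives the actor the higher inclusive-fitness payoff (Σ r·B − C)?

Option 2

Option 1: r to a grandoffspring = 0.25.
Option 1: r to a first cousin = 0.125.
Option 1: Σ r·B − C = (4·0.25·0.216 + 1·0.125·0.528) − 0.3 = -0.018.
Option 2: r to a full niece or nephew = 0.25.
Option 2: Σ r·B − C = (4·0.25·0.512) − 0.35 = 0.162.
Option 2 has the higher net inclusive-fitness payoff.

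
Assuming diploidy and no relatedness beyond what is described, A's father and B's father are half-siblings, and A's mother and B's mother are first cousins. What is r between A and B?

0.09375

Relatedness sums over independent paths through distinct common ancestors.
A and B are related in two ways: half first cousins through their fathers (r = 1/16) and second cousins through their mothers (r = 1/32).
r = 1/16 + 1/32 = 0.09375.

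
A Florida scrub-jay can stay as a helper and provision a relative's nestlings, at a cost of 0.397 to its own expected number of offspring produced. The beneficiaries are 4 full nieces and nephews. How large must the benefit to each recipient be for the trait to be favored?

r to a full niece or nephew = 0.25 (full aunt/uncle↔niece/nephew: two paths of length 3 through the shared grandparent pair: r = 2·(1/2)^3 = 1/4).
Hamilton's rule with n recipients of equal r: n·r·B > C, so B > C/(n·r) = 0.397/(4·0.25) = 0.397.

0.397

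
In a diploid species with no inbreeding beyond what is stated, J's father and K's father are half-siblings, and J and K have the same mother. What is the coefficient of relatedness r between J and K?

Independent pedigree routes through distinct common ancestors add.
J and K are related in two ways: half first cousins through their fathers (r = 1/16) and half-sibs through their shared mother (r = 1/4).
r = 1/16 + 1/4 = 5/16 = 0.3125.

0.3125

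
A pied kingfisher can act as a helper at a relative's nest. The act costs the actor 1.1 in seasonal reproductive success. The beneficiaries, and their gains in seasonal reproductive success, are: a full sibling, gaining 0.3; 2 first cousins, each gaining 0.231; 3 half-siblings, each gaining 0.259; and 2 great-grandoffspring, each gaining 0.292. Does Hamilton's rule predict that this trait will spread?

No

Hamilton's rule: the trait is favored when the sum of r·B over every recipient exceeds the actor's cost C.
r to a full sibling = 0.5 (full sibs share both parents — two paths of length 2: r = 2·(1/2)^2 = 1/2).
r to a first cousin = 0.125 (first cousins share one grandparent pair — two paths of length 4: r = 2·(1/2)^4 = 1/8).
r to a half-sibling = 0.25 (half-sibs share one parent — one path of length 2: r = (1/2)^2 = 1/4).
r to a great-grandoffspring = 1/8 (three parent–offspring links: r = (1/2)^3 = 1/8).
Summing one r·B term per recipient: 1·0.5·0.3 + 2·0.125·0.231 + 3·0.25·0.259 + 2·0.125·0.292 = 0.475.
0.475 < 1.1: the indirect benefit is less than the cost.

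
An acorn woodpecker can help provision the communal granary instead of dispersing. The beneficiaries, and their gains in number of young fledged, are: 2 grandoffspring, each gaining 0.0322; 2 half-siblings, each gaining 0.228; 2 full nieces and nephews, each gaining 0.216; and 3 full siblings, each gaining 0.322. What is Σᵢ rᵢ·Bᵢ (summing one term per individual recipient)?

0.7211

r to a grandoffspring = 1/4 (two parent–offspring links: r = (1/2)^2 = 1/4).
r to a half-sibling = 0.25 (half-sibs share one parent — one path of length 2: r = (1/2)^2 = 1/4).
r to a full niece or nephew = 0.25 (full aunt/uncle↔niece/nephew: two paths of length 3 through the shared grandparent pair: r = 2·(1/2)^3 = 1/4).
r to a full sibling = 1/2 (full sibs share both parents — two paths of length 2: r = 2·(1/2)^2 = 1/2).
Summing one r·B term per recipient: 2·0.25·0.0322 + 2·0.25·0.228 + 2·0.25·0.216 + 3·0.5·0.322 = 0.7211.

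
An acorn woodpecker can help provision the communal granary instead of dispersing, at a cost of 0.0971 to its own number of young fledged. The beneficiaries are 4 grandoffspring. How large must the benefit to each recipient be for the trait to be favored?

0.0971

r to a grandoffspring = 0.25 (two parent–offspring links: r = (1/2)^2 = 1/4).
Hamilton's rule with n recipients of equal r: n·r·B > C, so B > C/(n·r) = 0.0971/(4·0.25) = 0.0971.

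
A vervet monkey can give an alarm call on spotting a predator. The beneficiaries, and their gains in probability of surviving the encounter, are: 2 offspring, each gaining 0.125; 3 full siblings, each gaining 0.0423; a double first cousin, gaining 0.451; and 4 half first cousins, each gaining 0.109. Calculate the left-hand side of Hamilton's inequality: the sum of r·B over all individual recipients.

0.32845

r to an offspring = 0.5 (one parent–offspring link: r = (1/2)^1 = 1/2).
r to a full sibling = 1/2 (full sibs share both parents — two paths of length 2: r = 2·(1/2)^2 = 1/2).
r to a double first cousin = 1/4 (double first cousins share both grandparent pairs — four paths of length 4: r = 4·(1/2)^4 = 1/4).
r to a half first cousin = 1/16 (half first cousins share one grandparent — one path of length 4: r = (1/2)^4 = 1/16).
Summing one r·B term per recipient: 2·0.5·0.125 + 3·0.5·0.0423 + 1·0.25·0.451 + 4·0.0625·0.109 = 0.32845.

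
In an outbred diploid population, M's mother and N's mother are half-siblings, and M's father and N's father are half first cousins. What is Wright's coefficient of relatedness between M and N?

0.078125

Relatedness sums over independent paths through distinct common ancestors.
M and N are related in two ways: half first cousins through their mothers (r = 1/16) and half second cousins through their fathers (r = 1/64).
r = 1/16 + 1/64 = 0.078125.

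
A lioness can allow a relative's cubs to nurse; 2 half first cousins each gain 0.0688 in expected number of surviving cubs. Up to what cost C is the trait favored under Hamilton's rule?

r to a half first cousin = 0.0625 (half first cousins share one grandparent — one path of length 4: r = (1/2)^4 = 1/16).
Hamilton's rule: n·r·B > C, so the trait is favored while C < n·r·B = 2·0.0625·0.0688 = 0.0086.

0.0086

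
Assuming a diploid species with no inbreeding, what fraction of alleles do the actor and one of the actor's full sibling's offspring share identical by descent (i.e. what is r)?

0.25

Each parent–offspring link contributes a factor of 1/2, and independent paths through distinct common ancestors add.
Full aunt/uncle↔niece/nephew: two paths of length 3 through the shared grandparent pair: r = 2·(1/2)^3 = 1/4.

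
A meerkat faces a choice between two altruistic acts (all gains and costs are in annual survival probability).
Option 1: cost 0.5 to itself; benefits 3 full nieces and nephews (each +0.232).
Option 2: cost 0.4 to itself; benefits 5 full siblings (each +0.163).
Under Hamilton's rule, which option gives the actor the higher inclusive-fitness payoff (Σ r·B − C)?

Option 1: r to a full niece or nephew = 0.25.
Option 1: Σ r·B − C = (3·0.25·0.232) − 0.5 = -0.326.
Option 2: r to a full sibling = 0.5.
Option 2: Σ r·B − C = (5·0.5·0.163) − 0.4 = 0.0075.
Option 2 has the higher net inclusive-fitness payoff.

Option 2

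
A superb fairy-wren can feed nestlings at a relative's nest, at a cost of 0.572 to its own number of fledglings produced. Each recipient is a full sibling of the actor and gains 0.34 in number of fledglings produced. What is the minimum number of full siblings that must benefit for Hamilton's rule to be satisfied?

4

r to a full sibling = 1/2 (full sibs share both parents — two paths of length 2: r = 2·(1/2)^2 = 1/2).
Hamilton's rule: n·r·B > C  ⇒  n > C/(r·B) = 0.572/(0.5·0.34) = 3.365.
The smallest integer exceeding 3.365 is 4.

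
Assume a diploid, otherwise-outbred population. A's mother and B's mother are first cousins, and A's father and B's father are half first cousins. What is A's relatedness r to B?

0.046875

Relatedness sums over independent paths through distinct common ancestors.
A and B are related in two ways: second cousins through their mothers (r = 1/32) and half second cousins through their fathers (r = 1/64).
r = 1/32 + 1/64 = 0.046875.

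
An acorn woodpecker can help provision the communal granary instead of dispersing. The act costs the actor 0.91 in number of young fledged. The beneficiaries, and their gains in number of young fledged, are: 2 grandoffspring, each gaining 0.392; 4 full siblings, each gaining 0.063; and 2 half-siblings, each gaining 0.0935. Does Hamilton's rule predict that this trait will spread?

Hamilton's rule: the trait is favored when the sum of r·B over every recipient exceeds the actor's cost C.
r to a grandoffspring = 0.25 (two parent–offspring links: r = (1/2)^2 = 1/4).
r to a full sibling = 1/2 (full sibs share both parents — two paths of length 2: r = 2·(1/2)^2 = 1/2).
r to a half-sibling = 1/4 (half-sibs share one parent — one path of length 2: r = (1/2)^2 = 1/4).
Summing one r·B term per recipient: 2·0.25·0.392 + 4·0.5·0.063 + 2·0.25·0.0935 = 0.36875.
0.36875 < 0.91: the indirect benefit is less than the cost.

No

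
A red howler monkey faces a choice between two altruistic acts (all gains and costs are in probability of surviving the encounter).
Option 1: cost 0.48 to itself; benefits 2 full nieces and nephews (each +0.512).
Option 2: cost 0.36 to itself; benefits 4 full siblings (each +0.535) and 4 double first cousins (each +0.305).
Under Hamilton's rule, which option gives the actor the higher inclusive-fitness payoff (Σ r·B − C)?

Option 1: r to a full niece or nephew = 0.25.
Option 1: Σ r·B − C = (2·0.25·0.512) − 0.48 = -0.224.
Option 2: r to a full sibling = 0.5.
Option 2: r to a double first cousin = 0.25.
Option 2: Σ r·B − C = (4·0.5·0.535 + 4·0.25·0.305) − 0.36 = 1.015.
Option 2 has the higher net inclusive-fitness payoff.

Option 2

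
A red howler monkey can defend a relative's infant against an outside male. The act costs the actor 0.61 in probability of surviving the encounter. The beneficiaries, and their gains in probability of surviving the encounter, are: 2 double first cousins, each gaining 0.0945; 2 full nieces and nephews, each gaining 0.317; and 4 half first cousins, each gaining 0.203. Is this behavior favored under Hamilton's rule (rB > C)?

Hamilton's rule: the trait is favored when the sum of r·B over every recipient exceeds the actor's cost C.
r to a double first cousin = 1/4 (double first cousins share both grandparent pairs — four paths of length 4: r = 4·(1/2)^4 = 1/4).
r to a full niece or nephew = 0.25 (full aunt/uncle↔niece/nephew: two paths of length 3 through the shared grandparent pair: r = 2·(1/2)^3 = 1/4).
r to a half first cousin = 1/16 (half first cousins share one grandparent — one path of length 4: r = (1/2)^4 = 1/16).
Summing one r·B term per recipient: 2·0.25·0.0945 + 2·0.25·0.317 + 4·0.0625·0.203 = 0.2565.
0.2565 < 0.61: the indirect benefit is less than the cost.

No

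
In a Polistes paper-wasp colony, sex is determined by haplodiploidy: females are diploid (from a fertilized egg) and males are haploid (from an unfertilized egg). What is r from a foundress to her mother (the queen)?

0.5

One meiotic link between diploid queen and diploid daughter: r = 1/2.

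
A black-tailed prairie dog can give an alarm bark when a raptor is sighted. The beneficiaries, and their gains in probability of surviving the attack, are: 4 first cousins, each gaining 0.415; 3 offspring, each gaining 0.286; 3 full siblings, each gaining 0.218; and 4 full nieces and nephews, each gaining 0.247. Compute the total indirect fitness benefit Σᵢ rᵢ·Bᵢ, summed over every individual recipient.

1.2105

r to a first cousin = 0.125 (first cousins share one grandparent pair — two paths of length 4: r = 2·(1/2)^4 = 1/8).
r to an offspring = 1/2 (one parent–offspring link: r = (1/2)^1 = 1/2).
r to a full sibling = 0.5 (full sibs share both parents — two paths of length 2: r = 2·(1/2)^2 = 1/2).
r to a full niece or nephew = 1/4 (full aunt/uncle↔niece/nephew: two paths of length 3 through the shared grandparent pair: r = 2·(1/2)^3 = 1/4).
Summing one r·B term per recipient: 4·0.125·0.415 + 3·0.5·0.286 + 3·0.5·0.218 + 4·0.25·0.247 = 1.2105.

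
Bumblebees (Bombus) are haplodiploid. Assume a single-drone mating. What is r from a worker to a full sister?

0.75

Haplodiploid full sisters inherit their father's entire haploid genome identically (contributing 1/2) and on average half of their mother's contribution (1/2 · 1/2 = 1/4); r = 1/2 + 1/4 = 3/4.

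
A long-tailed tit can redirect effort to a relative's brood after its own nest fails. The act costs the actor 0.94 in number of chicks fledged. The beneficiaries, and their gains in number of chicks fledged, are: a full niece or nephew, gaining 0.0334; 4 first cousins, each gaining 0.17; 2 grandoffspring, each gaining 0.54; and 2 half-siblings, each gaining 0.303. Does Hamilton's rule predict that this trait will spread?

No

Hamilton's rule: the trait is favored when the sum of r·B over every recipient exceeds the actor's cost C.
r to a full niece or nephew = 1/4 (full aunt/uncle↔niece/nephew: two paths of length 3 through the shared grandparent pair: r = 2·(1/2)^3 = 1/4).
r to a first cousin = 1/8 (first cousins share one grandparent pair — two paths of length 4: r = 2·(1/2)^4 = 1/8).
r to a grandoffspring = 1/4 (two parent–offspring links: r = (1/2)^2 = 1/4).
r to a half-sibling = 1/4 (half-sibs share one parent — one path of length 2: r = (1/2)^2 = 1/4).
Summing one r·B term per recipient: 1·0.25·0.0334 + 4·0.125·0.17 + 2·0.25·0.54 + 2·0.25·0.303 = 0.51485.
0.51485 < 0.94: the indirect benefit is less than the cost.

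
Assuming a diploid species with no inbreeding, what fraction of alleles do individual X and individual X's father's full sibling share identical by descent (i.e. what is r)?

Each parent–offspring link contributes a factor of 1/2, and independent paths through distinct common ancestors add.
Full aunt/uncle↔niece/nephew: two paths of length 3 through the shared grandparent pair: r = 2·(1/2)^3 = 1/4.

0.25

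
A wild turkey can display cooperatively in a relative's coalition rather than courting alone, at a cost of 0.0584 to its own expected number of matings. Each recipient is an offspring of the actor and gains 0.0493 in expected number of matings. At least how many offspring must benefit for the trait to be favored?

r to an offspring = 0.5 (one parent–offspring link: r = (1/2)^1 = 1/2).
Hamilton's rule: n·r·B > C  ⇒  n > C/(r·B) = 0.0584/(0.5·0.0493) = 2.369.
The smallest integer exceeding 2.369 is 3.

3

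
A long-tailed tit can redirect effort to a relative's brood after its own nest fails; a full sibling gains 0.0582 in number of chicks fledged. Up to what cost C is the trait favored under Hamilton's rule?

r to a full sibling = 1/2 (full sibs share both parents — two paths of length 2: r = 2·(1/2)^2 = 1/2).
Hamilton's rule: n·r·B > C, so the trait is favored while C < n·r·B = 1·0.5·0.0582 = 0.0291.

0.0291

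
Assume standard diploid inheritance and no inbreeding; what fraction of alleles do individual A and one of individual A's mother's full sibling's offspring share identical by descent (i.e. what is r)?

0.125

Each parent–offspring link contributes a factor of 1/2, and independent paths through distinct common ancestors add.
First cousins share one grandparent pair — two paths of length 4: r = 2·(1/2)^4 = 1/8.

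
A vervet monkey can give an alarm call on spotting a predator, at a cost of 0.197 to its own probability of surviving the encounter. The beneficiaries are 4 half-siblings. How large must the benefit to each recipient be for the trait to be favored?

0.197

r to a half-sibling = 1/4 (half-sibs share one parent — one path of length 2: r = (1/2)^2 = 1/4).
Hamilton's rule with n recipients of equal r: n·r·B > C, so B > C/(n·r) = 0.197/(4·0.25) = 0.197.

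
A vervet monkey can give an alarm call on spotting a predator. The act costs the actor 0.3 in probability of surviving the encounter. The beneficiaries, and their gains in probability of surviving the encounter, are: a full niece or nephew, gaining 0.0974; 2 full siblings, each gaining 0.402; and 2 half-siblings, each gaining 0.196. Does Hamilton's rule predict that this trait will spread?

Hamilton's rule: the trait is favored when the sum of r·B over every recipient exceeds the actor's cost C.
r to a full niece or nephew = 1/4 (full aunt/uncle↔niece/nephew: two paths of length 3 through the shared grandparent pair: r = 2·(1/2)^3 = 1/4).
r to a full sibling = 1/2 (full sibs share both parents — two paths of length 2: r = 2·(1/2)^2 = 1/2).
r to a half-sibling = 1/4 (half-sibs share one parent — one path of length 2: r = (1/2)^2 = 1/4).
Summing one r·B term per recipient: 1·0.25·0.0974 + 2·0.5·0.402 + 2·0.25·0.196 = 0.52435.
0.52435 > 0.3: the indirect benefit exceeds the cost.

Yes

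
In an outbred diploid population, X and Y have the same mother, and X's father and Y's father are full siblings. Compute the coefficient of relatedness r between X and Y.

0.375

Relatedness sums over independent paths through distinct common ancestors.
X and Y are related in two ways: half-sibs through their shared mother (r = 1/4) and first cousins through their fathers (r = 1/8).
r = 1/4 + 1/8 = 3/8 = 0.375.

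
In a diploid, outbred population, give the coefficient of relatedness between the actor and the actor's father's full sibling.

0.25

Each parent–offspring link contributes a factor of 1/2, and independent paths through distinct common ancestors add.
Full aunt/uncle↔niece/nephew: two paths of length 3 through the shared grandparent pair: r = 2·(1/2)^3 = 1/4.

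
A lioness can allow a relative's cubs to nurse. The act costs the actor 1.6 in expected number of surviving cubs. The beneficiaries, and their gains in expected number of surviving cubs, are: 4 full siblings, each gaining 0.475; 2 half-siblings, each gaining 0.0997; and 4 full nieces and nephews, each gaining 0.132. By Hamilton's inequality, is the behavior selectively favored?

Hamilton's rule: the trait is favored when the sum of r·B over every recipient exceeds the actor's cost C.
r to a full sibling = 1/2 (full sibs share both parents — two paths of length 2: r = 2·(1/2)^2 = 1/2).
r to a half-sibling = 0.25 (half-sibs share one parent — one path of length 2: r = (1/2)^2 = 1/4).
r to a full niece or nephew = 0.25 (full aunt/uncle↔niece/nephew: two paths of length 3 through the shared grandparent pair: r = 2·(1/2)^3 = 1/4).
Summing one r·B term per recipient: 4·0.5·0.475 + 2·0.25·0.0997 + 4·0.25·0.132 = 1.13185.
1.13185 < 1.6: the indirect benefit is less than the cost.

No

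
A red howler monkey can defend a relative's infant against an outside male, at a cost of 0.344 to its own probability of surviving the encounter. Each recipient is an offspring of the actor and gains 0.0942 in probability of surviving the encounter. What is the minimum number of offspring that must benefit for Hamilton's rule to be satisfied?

8

r to an offspring = 0.5 (one parent–offspring link: r = (1/2)^1 = 1/2).
Hamilton's rule: n·r·B > C  ⇒  n > C/(r·B) = 0.344/(0.5·0.0942) = 7.304.
The smallest integer exceeding 7.304 is 8.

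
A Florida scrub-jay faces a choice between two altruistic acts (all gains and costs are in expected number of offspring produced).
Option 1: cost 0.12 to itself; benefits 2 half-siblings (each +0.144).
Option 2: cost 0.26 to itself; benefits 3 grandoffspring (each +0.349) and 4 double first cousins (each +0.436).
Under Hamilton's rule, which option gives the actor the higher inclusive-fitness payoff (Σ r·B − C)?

Option 1: r to a half-sibling = 0.25.
Option 1: Σ r·B − C = (2·0.25·0.144) − 0.12 = -0.048.
Option 2: r to a grandoffspring = 0.25.
Option 2: r to a double first cousin = 0.25.
Option 2: Σ r·B − C = (3·0.25·0.349 + 4·0.25·0.436) − 0.26 = 0.43775.
Option 2 has the higher net inclusive-fitness payoff.

Option 2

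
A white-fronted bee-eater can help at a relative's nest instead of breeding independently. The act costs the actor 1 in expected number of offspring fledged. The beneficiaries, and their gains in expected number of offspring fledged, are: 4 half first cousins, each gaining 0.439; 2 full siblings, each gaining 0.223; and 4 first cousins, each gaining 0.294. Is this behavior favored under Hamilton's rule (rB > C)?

No

Hamilton's rule: the trait is favored when the sum of r·B over every recipient exceeds the actor's cost C.
r to a half first cousin = 0.0625 (half first cousins share one grandparent — one path of length 4: r = (1/2)^4 = 1/16).
r to a full sibling = 1/2 (full sibs share both parents — two paths of length 2: r = 2·(1/2)^2 = 1/2).
r to a first cousin = 0.125 (first cousins share one grandparent pair — two paths of length 4: r = 2·(1/2)^4 = 1/8).
Summing one r·B term per recipient: 4·0.0625·0.439 + 2·0.5·0.223 + 4·0.125·0.294 = 0.47975.
0.47975 < 1: the indirect benefit is less than the cost.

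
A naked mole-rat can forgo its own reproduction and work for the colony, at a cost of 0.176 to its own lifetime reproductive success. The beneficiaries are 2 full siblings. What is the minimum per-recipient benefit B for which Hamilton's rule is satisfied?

r to a full sibling = 0.5 (full sibs share both parents — two paths of length 2: r = 2·(1/2)^2 = 1/2).
Hamilton's rule with n recipients of equal r: n·r·B > C, so B > C/(n·r) = 0.176/(2·0.5) = 0.176.

0.176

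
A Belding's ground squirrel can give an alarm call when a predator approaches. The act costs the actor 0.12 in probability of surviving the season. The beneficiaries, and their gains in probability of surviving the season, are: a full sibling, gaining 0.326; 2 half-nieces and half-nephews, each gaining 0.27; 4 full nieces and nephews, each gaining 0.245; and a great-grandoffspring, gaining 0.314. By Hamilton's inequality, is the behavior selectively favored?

Yes

Hamilton's rule: the trait is favored when the sum of r·B over every recipient exceeds the actor's cost C.
r to a full sibling = 0.5 (full sibs share both parents — two paths of length 2: r = 2·(1/2)^2 = 1/2).
r to a half-niece or half-nephew = 0.125 (half-aunt/uncle↔niece/nephew: one path of length 3: r = (1/2)^3 = 1/8).
r to a full niece or nephew = 0.25 (full aunt/uncle↔niece/nephew: two paths of length 3 through the shared grandparent pair: r = 2·(1/2)^3 = 1/4).
r to a great-grandoffspring = 1/8 (three parent–offspring links: r = (1/2)^3 = 1/8).
Summing one r·B term per recipient: 1·0.5·0.326 + 2·0.125·0.27 + 4·0.25·0.245 + 1·0.125·0.314 = 0.51475.
0.51475 > 0.12: the indirect benefit exceeds the cost.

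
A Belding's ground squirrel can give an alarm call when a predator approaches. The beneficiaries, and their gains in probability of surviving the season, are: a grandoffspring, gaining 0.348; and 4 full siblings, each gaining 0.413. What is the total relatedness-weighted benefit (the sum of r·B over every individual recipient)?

0.913

r to a grandoffspring = 0.25 (two parent–offspring links: r = (1/2)^2 = 1/4).
r to a full sibling = 1/2 (full sibs share both parents — two paths of length 2: r = 2·(1/2)^2 = 1/2).
Summing one r·B term per recipient: 1·0.25·0.348 + 4·0.5·0.413 = 0.913.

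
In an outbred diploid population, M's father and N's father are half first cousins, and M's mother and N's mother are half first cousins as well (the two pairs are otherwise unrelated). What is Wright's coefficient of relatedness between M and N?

Independent pedigree routes through distinct common ancestors add.
M and N are related in two ways: half second cousins through their fathers (r = 1/64) and half second cousins through their mothers (r = 1/64).
r = 1/64 + 1/64 = 0.03125.

0.03125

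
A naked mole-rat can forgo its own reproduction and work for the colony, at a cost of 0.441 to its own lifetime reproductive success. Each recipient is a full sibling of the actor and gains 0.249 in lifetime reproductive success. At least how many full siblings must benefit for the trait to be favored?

4

r to a full sibling = 1/2 (full sibs share both parents — two paths of length 2: r = 2·(1/2)^2 = 1/2).
Hamilton's rule: n·r·B > C  ⇒  n > C/(r·B) = 0.441/(0.5·0.249) = 3.542.
The smallest integer exceeding 3.542 is 4.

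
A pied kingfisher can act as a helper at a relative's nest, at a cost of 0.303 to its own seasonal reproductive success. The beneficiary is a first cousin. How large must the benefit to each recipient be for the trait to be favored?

2.424

r to a first cousin = 0.125 (first cousins share one grandparent pair — two paths of length 4: r = 2·(1/2)^4 = 1/8).
Hamilton's rule with n recipients of equal r: n·r·B > C, so B > C/(n·r) = 0.303/(1·0.125) = 2.424.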